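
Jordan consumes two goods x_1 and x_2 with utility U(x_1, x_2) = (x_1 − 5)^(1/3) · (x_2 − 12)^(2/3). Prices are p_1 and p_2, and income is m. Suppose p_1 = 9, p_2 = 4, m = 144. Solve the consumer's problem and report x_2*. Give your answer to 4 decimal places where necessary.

Let x_1' = x_1−5, x_2' = x_2−12. MRS = (1/2)·x_2'/x_1' = p_1/p_2.
Substituting into the budget: x_1* = 5 + 1/3·(m − 5·p_1 − 12·p_2)/p_1, and x_2* = 12 + 2/3·(…)/p_2.
Discretionary income = 144 − 5·9 − 12·4 = 51; x_2* = 12 + 2/3·51/4 = 20.5.

x_2* = 20.5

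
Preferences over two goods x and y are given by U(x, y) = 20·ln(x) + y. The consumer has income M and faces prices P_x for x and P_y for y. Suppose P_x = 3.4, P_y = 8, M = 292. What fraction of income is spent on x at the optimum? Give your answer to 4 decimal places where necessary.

share on x = 0.5479

So x*(P_x,P_y) = 20·P_y/P_x, independent of income; and y* = (M − 20·P_y)/P_y.
At the given prices: x* = 20·8/3.4 = 47.0588, and y* = 16.5.
Expenditure on x: 3.4·47.0588 = 160; share = 0.5479.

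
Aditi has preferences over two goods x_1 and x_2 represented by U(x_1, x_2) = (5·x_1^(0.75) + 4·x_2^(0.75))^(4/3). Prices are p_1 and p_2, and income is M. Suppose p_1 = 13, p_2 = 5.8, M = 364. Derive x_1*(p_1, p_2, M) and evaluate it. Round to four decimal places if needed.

MRS = MU_x_1/MU_x_2 = (5/4)·(x_2/x_1)^(0.25). Set equal to p_1/p_2.
Solve for the ratio: x_2/x_1 = [(4/5)·p_1/p_2]^(4).
With the ratio pinned down, the budget gives x_1* = M/(p_1 + p_2·(x_2/x_1)) and x_2* = (x_2/x_1)·x_1*.
Numerically x_2/x_1 = 10.337639, so x_1* = 364/(13 + 5.8·10.337639) = 4.9892.

x_1* = 4.9892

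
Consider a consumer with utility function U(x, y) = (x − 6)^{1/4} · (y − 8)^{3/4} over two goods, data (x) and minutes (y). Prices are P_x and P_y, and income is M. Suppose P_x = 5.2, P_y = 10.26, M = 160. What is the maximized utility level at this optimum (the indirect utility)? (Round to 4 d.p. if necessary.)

MRS = (1/3)·(y−8)/(x−6). Tangency with P_x/P_y gives y−8 = 3·(P_x/P_y)·(x−6).
After buying the subsistence bundle (6, 8), a share 0.25 of the remaining income goes to x: x* = 6 + 0.25·(M − 6P_x − 8P_y)/P_x.
Discretionary income = 160 − 6·5.2 − 8·10.26 = 46.72; x* = 6 + 0.25·46.72/5.2 = 8.2462; y* = 8 + 0.75·46.72/10.26 = 11.4152.
Utility at the optimum: U(8.2462, 11.4152) = 3.0755.

V = 3.0755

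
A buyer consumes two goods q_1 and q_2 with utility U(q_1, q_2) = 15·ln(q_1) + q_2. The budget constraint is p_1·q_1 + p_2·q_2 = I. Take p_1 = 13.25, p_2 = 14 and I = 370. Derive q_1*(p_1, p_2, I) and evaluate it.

MU_q_1 = 15/q_1, MU_q_2 = 1. Tangency: 15/q_1 = p_1/p_2.
So q_1*(p_1,p_2) = 15·p_2/p_1, independent of income; and q_2* = (I − 15·p_2)/p_2.
At the given prices: q_1* = 15·14/13.25 = 15.8491.

q_1* = 15.8491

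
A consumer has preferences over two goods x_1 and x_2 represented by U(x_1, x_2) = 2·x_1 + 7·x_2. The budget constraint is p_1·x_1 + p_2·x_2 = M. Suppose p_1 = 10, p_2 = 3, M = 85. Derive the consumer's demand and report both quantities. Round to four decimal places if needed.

x_1* = 0, x_2* = 28.3333

Linear utility — the consumer picks whichever good has higher MU/price: 2/10 = 0.2 vs 7/3 = 2.3333.
x_2 gives more utility per dollar, so spend all income on x_2: x_2* = M/p_2, x_1* = 0.
Numerically: x_1* = 0, x_2* = 28.3333.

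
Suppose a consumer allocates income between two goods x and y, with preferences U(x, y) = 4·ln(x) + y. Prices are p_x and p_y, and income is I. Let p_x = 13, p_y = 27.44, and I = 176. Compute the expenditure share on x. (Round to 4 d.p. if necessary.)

Set MRS = p_x/p_y: (4/x)/1 = p_x/p_y.
So x*(p_x,p_y) = 4·p_y/p_x, independent of income; and y* = (I − 4·p_y)/p_y.
At the given prices: x* = 4·27.44/13 = 8.4431, and y* = 2.414.
Expenditure on x: 13·8.4431 = 109.76; share = 0.6236.

share on x = 0.6236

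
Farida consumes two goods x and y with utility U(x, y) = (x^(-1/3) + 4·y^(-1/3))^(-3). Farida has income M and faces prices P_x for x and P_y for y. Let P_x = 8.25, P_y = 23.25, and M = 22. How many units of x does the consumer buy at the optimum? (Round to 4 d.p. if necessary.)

With the ratio pinned down, the budget gives x* = M/(P_x + P_y·(y/x)) and y* = (y/x)·x*.
Numerically y/x = 1.300374, so x* = 22/(8.25 + 23.25·1.300374) = 0.5717.

x* = 0.5717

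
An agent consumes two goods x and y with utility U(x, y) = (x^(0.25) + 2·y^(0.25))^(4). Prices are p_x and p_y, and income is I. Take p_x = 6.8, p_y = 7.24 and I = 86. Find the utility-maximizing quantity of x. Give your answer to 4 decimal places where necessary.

MU_x ∝ x^(-0.75), MU_y ∝ 2·y^(-0.75), so MRS = (1/2)·(y/x)^(0.75) = p_x/p_y.
Solve for the ratio: y/x = [2·p_x/p_y]^(4/3).
With the ratio pinned down, the budget gives x* = I/(p_x + p_y·(y/x)) and y* = (y/x)·x*.
Numerically y/x = 2.317753, so x* = 86/(6.8 + 7.24·2.317753) = 3.6471.

x* = 3.6471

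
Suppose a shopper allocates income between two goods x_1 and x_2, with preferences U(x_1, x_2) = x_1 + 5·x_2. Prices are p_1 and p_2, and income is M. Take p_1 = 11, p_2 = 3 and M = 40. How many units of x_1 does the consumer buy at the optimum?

Perfect substitutes: compare marginal utility per dollar. 1/p_1 vs 5/p_2 → 0.0909 vs 1.6667.
x_2 gives more utility per dollar, so spend all income on x_2: x_2* = M/p_2, x_1* = 0.
Numerically: x_1* = 0, x_2* = 13.3333.

x_1* = 0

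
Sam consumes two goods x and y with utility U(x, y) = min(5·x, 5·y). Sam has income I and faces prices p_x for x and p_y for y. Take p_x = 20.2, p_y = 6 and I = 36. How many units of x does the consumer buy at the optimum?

x* = 1.374

Here 5·20.2 + 5·6 = 131, giving x* = 1.374.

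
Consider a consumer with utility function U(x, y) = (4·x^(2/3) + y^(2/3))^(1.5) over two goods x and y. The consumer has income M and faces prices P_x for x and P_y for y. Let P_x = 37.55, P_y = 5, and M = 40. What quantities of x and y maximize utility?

x* = 0.5662, y* = 3.7475

From the CES first-order condition, 4·(y/x)^(1/3) = P_x/P_y.
Solve for the ratio: y/x = [(1/4)·P_x/P_y]^(3).
With the ratio pinned down, the budget gives x* = M/(P_x + P_y·(y/x)) and y* = (y/x)·x*.
Numerically y/x = 6.618199, so x* = 40/(37.55 + 5·6.618199) = 0.5662 and y* = 6.618199·0.5662 = 3.7475.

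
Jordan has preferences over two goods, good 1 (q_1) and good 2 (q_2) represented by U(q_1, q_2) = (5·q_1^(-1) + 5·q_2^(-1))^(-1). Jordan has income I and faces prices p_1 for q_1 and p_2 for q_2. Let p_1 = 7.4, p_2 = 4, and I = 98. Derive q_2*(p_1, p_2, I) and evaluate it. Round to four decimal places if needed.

q_2* = 10.3807

MU_q_1 ∝ 5·q_1^(-2), MU_q_2 ∝ 5·q_2^(-2), so MRS = (q_2/q_1)^(2) = p_1/p_2.
Hence q_2/q_1 = (p_1/p_2)^(1/(2)), i.e. raised to the 0.5 power.
With the ratio pinned down, the budget gives q_1* = I/(p_1 + p_2·(q_2/q_1)) and q_2* = (q_2/q_1)·q_1*.
Numerically q_2/q_1 = 1.360147, so q_1* = 98/(7.4 + 4·1.360147) = 7.632 and q_2* = 1.360147·7.632 = 10.3807.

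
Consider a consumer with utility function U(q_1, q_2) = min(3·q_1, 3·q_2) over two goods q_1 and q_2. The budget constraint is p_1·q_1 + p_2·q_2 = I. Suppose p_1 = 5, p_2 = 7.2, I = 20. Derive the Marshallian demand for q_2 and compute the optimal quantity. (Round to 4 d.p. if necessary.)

With perfect complements, no substitution: consume in ratio q_1:q_2 = 3:3.
Budget: p_1·q_1 + p_2·q_1 = I, so (3·p_1 + 3·p_2)·q_1 = 3·I.
Demand: q_1*(p_1,p_2,I) = 3·I/(3·p_1 + 3·p_2), q_2* = 3·I/(3·p_1 + 3·p_2).
Here 3·5 + 3·7.2 = 36.6, giving q_2* = 1.6393.

q_2* = 1.6393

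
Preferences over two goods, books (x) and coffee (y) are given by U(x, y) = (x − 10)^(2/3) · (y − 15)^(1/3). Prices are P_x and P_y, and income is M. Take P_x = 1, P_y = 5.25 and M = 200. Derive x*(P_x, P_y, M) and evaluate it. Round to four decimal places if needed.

x* = 84.1667

This is Cobb-Douglas in (x−10, y−15): tangency gives 2/3·P_y·(y−15) = 1/3·P_x·(x−10).
Substituting into the budget: x* = 10 + 2/3·(M − 10·P_x − 15·P_y)/P_x, and y* = 15 + 1/3·(…)/P_y.
Discretionary income = 200 − 10·1 − 15·5.25 = 111.25; x* = 10 + 2/3·111.25/1 = 84.1667.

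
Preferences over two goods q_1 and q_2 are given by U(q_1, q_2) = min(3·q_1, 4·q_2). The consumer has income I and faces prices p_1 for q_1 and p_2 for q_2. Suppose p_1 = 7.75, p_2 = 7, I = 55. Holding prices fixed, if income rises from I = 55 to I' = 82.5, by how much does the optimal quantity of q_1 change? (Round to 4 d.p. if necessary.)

Δq_1* = 2.1154

Demand: q_1*(p_1,p_2,I) = 4·I/(4·p_1 + 3·p_2), q_2* = 3·I/(4·p_1 + 3·p_2).
Here 4·7.75 + 3·7 = 52, giving q_1* = 4.2308.
At I' = 82.5: q_1* = 6.3462. Change: 6.3462 − 4.2308 = 2.1154.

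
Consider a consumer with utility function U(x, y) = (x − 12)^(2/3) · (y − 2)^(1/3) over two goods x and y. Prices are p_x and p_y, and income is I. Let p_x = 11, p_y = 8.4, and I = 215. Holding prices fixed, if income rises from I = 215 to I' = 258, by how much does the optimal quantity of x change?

Δx* = 2.6061

Let x' = x−12, y' = y−2. MRS = 2·y'/x' = p_x/p_y.
Substituting into the budget: x* = 12 + 2/3·(I − 12·p_x − 2·p_y)/p_x, and y* = 2 + 1/3·(…)/p_y.
Discretionary income = 215 − 12·11 − 2·8.4 = 66.2; x* = 12 + 2/3·66.2/11 = 16.0121.
At I' = 258: x* = 18.6182. Change: 18.6182 − 16.0121 = 2.6061.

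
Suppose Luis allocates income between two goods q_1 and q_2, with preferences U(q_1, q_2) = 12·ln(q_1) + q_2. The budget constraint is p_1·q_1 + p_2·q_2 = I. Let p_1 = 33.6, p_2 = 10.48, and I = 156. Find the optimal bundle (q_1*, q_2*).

So q_1*(p_1,p_2) = 12·p_2/p_1, independent of income; and q_2* = (I − 12·p_2)/p_2.
At the given prices: q_1* = 12·10.48/33.6 = 3.7429, and q_2* = 2.8855.

q_1* = 3.7429, q_2* = 2.8855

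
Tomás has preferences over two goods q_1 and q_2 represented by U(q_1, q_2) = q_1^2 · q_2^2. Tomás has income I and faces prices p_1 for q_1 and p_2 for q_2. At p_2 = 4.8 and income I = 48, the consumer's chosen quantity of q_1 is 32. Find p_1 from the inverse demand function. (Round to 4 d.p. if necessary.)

p_1 = 0.75

The MRS is q_2/q_1. Set MRS = p_1/p_2.
So 2·p_2·q_2 = 2·p_1·q_1; combined with the budget, a share 0.5 of income goes to q_1.
Demand: q_1*(p_1,p_2,I) = 0.5·I/p_1 and q_2* = 0.5·I/p_2.
Set q_1* = 32 in the demand function and solve for p_1: p_1 = 0.75.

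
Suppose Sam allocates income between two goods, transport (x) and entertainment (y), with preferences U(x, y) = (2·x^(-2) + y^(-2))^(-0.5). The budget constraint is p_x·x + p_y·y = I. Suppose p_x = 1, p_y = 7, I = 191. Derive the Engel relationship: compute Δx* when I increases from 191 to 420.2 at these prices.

MRS = MU_x/MU_y = 2·(y/x)^(3). Set equal to p_x/p_y.
Hence y/x = ((1/2)·p_x/p_y)^(1/(3)), i.e. raised to the 1/3 power.
Substitute y = (y/x)·x into the budget: x* = I/(p_x + p_y·(y/x)).
Numerically y/x = 0.414913, so x* = 191/(1 + 7·0.414913) = 48.9193.
At I' = 420.2: x* = 107.6224. Change: 107.6224 − 48.9193 = 58.7031.

Δx* = 58.7031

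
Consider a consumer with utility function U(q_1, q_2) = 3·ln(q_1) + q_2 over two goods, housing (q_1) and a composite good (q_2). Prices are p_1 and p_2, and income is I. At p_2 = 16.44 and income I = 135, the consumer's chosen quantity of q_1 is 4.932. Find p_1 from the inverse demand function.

p_1 = 10

Set MRS = p_1/p_2: (3/q_1)/1 = p_1/p_2.
So q_1*(p_1,p_2) = 3·p_2/p_1, independent of income; and q_2* = (I − 3·p_2)/p_2.
Set q_1* = 4.932 in the demand function and solve for p_1: p_1 = 10.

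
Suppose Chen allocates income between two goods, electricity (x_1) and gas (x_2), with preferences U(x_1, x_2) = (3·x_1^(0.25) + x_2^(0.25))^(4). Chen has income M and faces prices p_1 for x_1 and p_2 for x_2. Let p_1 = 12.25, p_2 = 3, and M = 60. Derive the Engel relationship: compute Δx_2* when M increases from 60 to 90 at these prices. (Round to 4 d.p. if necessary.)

Substitute x_2 = (x_2/x_1)·x_1 into the budget: x_1* = M/(p_1 + p_2·(x_2/x_1)).
Numerically x_2/x_1 = 1.508429, so x_1* = 60/(12.25 + 3·1.508429) = 3.5767 and x_2* = 1.508429·3.5767 = 5.3952.
At M' = 90: x_2* = 8.0928. Change: 8.0928 − 5.3952 = 2.6976.

Δx_2* = 2.6976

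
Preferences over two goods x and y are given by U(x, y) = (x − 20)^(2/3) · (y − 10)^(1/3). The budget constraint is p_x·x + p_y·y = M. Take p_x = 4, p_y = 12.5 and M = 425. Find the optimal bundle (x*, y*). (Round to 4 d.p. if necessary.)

x* = 56.6667, y* = 15.8667

Substituting into the budget: x* = 20 + 2/3·(M − 20·p_x − 10·p_y)/p_x, and y* = 10 + 1/3·(…)/p_y.
Discretionary income = 425 − 20·4 − 10·12.5 = 220; x* = 20 + 2/3·220/4 = 56.6667; y* = 10 + 1/3·220/12.5 = 15.8667.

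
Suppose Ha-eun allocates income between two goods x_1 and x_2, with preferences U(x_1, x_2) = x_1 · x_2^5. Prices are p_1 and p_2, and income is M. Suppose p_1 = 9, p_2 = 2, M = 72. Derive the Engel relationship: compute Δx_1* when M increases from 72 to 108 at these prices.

Δx_1* = 0.6667

The MRS is (1/5)·x_2/x_1. Set MRS = p_1/p_2.
So p_2·x_2 = 5·p_1·x_1; combined with the budget, a share 1/6 of income goes to x_1.
Demand: x_1*(p_1,p_2,M) = 1/6·M/p_1 and x_2* = 5/6·M/p_2.
At p_1=9, p_2=2, M=72: x_1* = 1/6·72/9 = 1.3333.
At M' = 108: x_1* = 2. Change: 2 − 1.3333 = 0.6667.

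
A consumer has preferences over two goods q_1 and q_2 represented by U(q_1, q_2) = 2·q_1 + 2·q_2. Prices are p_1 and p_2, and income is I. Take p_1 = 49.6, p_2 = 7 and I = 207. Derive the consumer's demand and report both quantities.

q_1* = 0, q_2* = 29.5714

Numerically: q_1* = 0, q_2* = 29.5714.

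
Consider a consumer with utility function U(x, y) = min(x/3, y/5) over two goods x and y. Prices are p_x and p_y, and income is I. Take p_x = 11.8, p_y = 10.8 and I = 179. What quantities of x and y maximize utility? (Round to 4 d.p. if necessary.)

x* = 6.0067, y* = 10.0112

Leontief preferences: the optimum is at the kink where x/3 = y/5, i.e. y = (5/3)·x.
Budget: p_x·x + p_y·(5/3)·x = I, so (3·p_x + 5·p_y)·x = 3·I.
Demand: x*(p_x,p_y,I) = 3·I/(3·p_x + 5·p_y), y* = 5·I/(3·p_x + 5·p_y).
Here 3·11.8 + 5·10.8 = 89.4, giving x* = 6.0067 and y* = 10.0112.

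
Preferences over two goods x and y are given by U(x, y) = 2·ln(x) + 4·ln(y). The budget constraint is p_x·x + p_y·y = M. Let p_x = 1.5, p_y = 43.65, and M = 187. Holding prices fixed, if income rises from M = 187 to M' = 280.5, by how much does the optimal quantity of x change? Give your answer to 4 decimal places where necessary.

Δx* = 20.7778

The MRS is (1/2)·y/x. Set MRS = p_x/p_y.
So 2·p_y·y = 4·p_x·x; combined with the budget, a share 1/3 of income goes to x.
Demand: x*(p_x,p_y,M) = 1/3·M/p_x and y* = 2/3·M/p_y.
At p_x=1.5, p_y=43.65, M=187: x* = 1/3·187/1.5 = 41.5556.
At M' = 280.5: x* = 62.3333. Change: 62.3333 − 41.5556 = 20.7778.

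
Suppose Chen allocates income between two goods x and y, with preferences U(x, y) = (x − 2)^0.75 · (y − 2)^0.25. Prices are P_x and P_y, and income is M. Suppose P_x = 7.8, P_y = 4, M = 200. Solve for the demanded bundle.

This is Cobb-Douglas in (x−2, y−2): tangency gives 0.75·P_y·(y−2) = 0.25·P_x·(x−2).
Substituting into the budget: x* = 2 + 0.75·(M − 2·P_x − 2·P_y)/P_x, and y* = 2 + 0.25·(…)/P_y.
Discretionary income = 200 − 2·7.8 − 2·4 = 176.4; x* = 2 + 0.75·176.4/7.8 = 18.9615; y* = 2 + 0.25·176.4/4 = 13.025.

x* = 18.9615, y* = 13.025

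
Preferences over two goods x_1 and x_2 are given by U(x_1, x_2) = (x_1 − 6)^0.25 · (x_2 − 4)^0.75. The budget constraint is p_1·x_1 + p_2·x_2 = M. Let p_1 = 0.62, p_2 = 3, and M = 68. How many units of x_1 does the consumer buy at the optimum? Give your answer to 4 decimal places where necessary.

x_1* = 27.0806

MRS = (1/3)·(x_2−4)/(x_1−6). Tangency with p_1/p_2 gives x_2−4 = 3·(p_1/p_2)·(x_1−6).
After buying the subsistence bundle (6, 4), a share 0.25 of the remaining income goes to x_1: x_1* = 6 + 0.25·(M − 6p_1 − 4p_2)/p_1.
Discretionary income = 68 − 6·0.62 − 4·3 = 52.28; x_1* = 6 + 0.25·52.28/0.62 = 27.0806.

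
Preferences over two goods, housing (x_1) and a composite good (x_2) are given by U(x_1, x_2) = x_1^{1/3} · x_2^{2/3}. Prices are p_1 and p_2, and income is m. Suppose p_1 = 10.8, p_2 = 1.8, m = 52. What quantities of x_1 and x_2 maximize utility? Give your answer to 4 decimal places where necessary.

x_1* = 1.6049, x_2* = 19.2593

Demand: x_1*(p_1,p_2,m) = 1/3·m/p_1 and x_2* = 2/3·m/p_2.
At p_1=10.8, p_2=1.8, m=52: x_1* = 1/3·52/10.8 = 1.6049, x_2* = 19.2593.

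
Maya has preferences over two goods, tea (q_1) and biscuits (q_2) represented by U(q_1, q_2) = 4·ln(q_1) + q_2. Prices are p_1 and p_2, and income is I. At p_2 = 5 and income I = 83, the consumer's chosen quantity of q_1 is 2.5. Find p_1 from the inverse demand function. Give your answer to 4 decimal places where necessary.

MU_q_1 = 4/q_1, MU_q_2 = 1. Tangency: 4/q_1 = p_1/p_2.
So q_1*(p_1,p_2) = 4·p_2/p_1, independent of income; and q_2* = (I − 4·p_2)/p_2.
Set q_1* = 2.5 in the demand function and solve for p_1: p_1 = 8.

p_1 = 8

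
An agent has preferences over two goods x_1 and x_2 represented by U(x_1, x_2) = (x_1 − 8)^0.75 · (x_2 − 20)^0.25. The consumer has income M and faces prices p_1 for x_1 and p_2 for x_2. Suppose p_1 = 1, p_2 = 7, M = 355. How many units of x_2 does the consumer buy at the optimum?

This is Cobb-Douglas in (x_1−8, x_2−20): tangency gives 0.75·p_2·(x_2−20) = 0.25·p_1·(x_1−8).
Substituting into the budget: x_1* = 8 + 0.75·(M − 8·p_1 − 20·p_2)/p_1, and x_2* = 20 + 0.25·(…)/p_2.
Discretionary income = 355 − 8·1 − 20·7 = 207; x_2* = 20 + 0.25·207/7 = 27.3929.

x_2* = 27.3929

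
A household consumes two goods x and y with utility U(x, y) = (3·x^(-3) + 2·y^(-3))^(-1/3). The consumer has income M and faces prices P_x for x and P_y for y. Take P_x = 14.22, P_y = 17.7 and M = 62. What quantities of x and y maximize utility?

Substitute y = (y/x)·x into the budget: x* = M/(P_x + P_y·(y/x)).
Numerically y/x = 0.855478, so x* = 62/(14.22 + 17.7·0.855478) = 2.1116 and y* = 0.855478·2.1116 = 1.8064.

x* = 2.1116, y* = 1.8064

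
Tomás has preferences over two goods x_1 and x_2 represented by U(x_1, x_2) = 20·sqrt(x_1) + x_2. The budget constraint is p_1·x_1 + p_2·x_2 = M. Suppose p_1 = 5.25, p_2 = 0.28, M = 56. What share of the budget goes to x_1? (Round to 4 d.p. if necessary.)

share on x_1 = 0.0267

Set MRS = p_1/p_2: 10·x_1^(−1/2) = p_1/p_2.
Solve: √x_1 = 10·p_2/p_1, so x_1*(p_1,p_2) = (10·p_2/p_1)², and x_2* = (M − p_1·x_1*)/p_2.
Plugging in: x_1* = (10·0.28/5.25)² = 0.2844, x_2* = 194.6667.
Expenditure on x_1: 5.25·0.2844 = 1.4933; share = 0.0267.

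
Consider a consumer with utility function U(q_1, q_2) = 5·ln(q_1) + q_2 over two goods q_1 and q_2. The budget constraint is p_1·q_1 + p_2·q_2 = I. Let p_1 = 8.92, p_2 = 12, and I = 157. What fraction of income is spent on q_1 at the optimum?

share on q_1 = 0.3822

MU_q_1 = 5/q_1, MU_q_2 = 1. Tangency: 5/q_1 = p_1/p_2.
So q_1*(p_1,p_2) = 5·p_2/p_1, independent of income; and q_2* = (I − 5·p_2)/p_2.
At the given prices: q_1* = 5·12/8.92 = 6.7265, and q_2* = 8.0833.
Expenditure on q_1: 8.92·6.7265 = 60; share = 0.3822.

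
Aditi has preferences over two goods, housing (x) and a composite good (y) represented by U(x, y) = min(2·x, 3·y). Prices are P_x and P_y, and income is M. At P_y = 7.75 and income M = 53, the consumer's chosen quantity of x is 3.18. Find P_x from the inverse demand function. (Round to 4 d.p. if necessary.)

Leontief preferences: the optimum is at the kink where x/3 = y/2, i.e. y = (2/3)·x.
Budget: P_x·x + P_y·(2/3)·x = M, so (3·P_x + 2·P_y)·x = 3·M.
Demand: x*(P_x,P_y,M) = 3·M/(3·P_x + 2·P_y), y* = 2·M/(3·P_x + 2·P_y).
Set x* = 3.18 in the demand function and solve for P_x: P_x = 11.5.

P_x = 11.5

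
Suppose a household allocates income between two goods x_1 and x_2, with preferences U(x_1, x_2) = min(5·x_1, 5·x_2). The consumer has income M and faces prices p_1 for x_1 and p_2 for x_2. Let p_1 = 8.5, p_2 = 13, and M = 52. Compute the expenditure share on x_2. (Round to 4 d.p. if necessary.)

share on x_2 = 0.6047

Leontief preferences: the optimum is at the kink where x_1/5 = x_2/5, i.e. x_2 = x_1.
Budget: p_1·x_1 + p_2·x_1 = M, so (5·p_1 + 5·p_2)·x_1 = 5·M.
Demand: x_1*(p_1,p_2,M) = 5·M/(5·p_1 + 5·p_2), x_2* = 5·M/(5·p_1 + 5·p_2).
Here 5·8.5 + 5·13 = 107.5, giving x_1* = 2.4186 and x_2* = 2.4186.
Expenditure on x_2: 13·2.4186 = 31.4419; share = 0.6047.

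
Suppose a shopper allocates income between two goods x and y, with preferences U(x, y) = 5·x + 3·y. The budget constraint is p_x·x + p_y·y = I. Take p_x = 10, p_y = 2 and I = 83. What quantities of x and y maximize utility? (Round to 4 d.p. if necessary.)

Perfect substitutes: compare marginal utility per dollar. 5/p_x vs 3/p_y → 0.5 vs 1.5.
y gives more utility per dollar, so spend all income on y: y* = I/p_y, x* = 0.
Numerically: x* = 0, y* = 41.5.

x* = 0, y* = 41.5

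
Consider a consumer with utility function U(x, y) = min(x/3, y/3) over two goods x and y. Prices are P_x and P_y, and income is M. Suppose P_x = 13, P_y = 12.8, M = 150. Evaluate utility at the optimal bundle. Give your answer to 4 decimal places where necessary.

V = 1.938

Demand: x*(P_x,P_y,M) = 3·M/(3·P_x + 3·P_y), y* = 3·M/(3·P_x + 3·P_y).
Here 3·13 + 3·12.8 = 77.4, giving x* = 5.814 and y* = 5.814.
Utility at the optimum: U(5.814, 5.814) = 1.938.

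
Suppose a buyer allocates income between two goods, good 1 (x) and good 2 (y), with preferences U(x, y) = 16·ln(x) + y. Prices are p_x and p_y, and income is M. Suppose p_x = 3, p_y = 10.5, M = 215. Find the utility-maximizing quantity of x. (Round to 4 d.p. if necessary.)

Set MRS = p_x/p_y: (16/x)/1 = p_x/p_y.
So x*(p_x,p_y) = 16·p_y/p_x, independent of income; and y* = (M − 16·p_y)/p_y.
At the given prices: x* = 16·10.5/3 = 56.

x* = 56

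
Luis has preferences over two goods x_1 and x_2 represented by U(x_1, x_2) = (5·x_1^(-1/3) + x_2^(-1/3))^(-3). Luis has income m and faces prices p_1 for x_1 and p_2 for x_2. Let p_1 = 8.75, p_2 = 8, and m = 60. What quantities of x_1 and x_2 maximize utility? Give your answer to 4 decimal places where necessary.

From the CES first-order condition, 5·(x_2/x_1)^(4/3) = p_1/p_2.
Hence x_2/x_1 = ((1/5)·p_1/p_2)^(1/(4/3)), i.e. raised to the 0.75 power.
Substitute x_2 = (x_2/x_1)·x_1 into the budget: x_1* = m/(p_1 + p_2·(x_2/x_1)).
Numerically x_2/x_1 = 0.319861, so x_1* = 60/(8.75 + 8·0.319861) = 5.3056 and x_2* = 0.319861·5.3056 = 1.697.

x_1* = 5.3056, x_2* = 1.697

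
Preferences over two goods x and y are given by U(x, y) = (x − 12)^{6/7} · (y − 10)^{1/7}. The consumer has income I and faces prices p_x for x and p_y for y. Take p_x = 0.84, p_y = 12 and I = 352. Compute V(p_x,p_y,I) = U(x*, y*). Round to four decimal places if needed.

V = 119.9002

MRS = 6·(y−10)/(x−12). Tangency with p_x/p_y gives y−10 = (1/6)·(p_x/p_y)·(x−12).
After buying the subsistence bundle (12, 10), a share 6/7 of the remaining income goes to x: x* = 12 + 6/7·(I − 12p_x − 10p_y)/p_x.
Discretionary income = 352 − 12·0.84 − 10·12 = 221.92; x* = 12 + 6/7·221.92/0.84 = 238.449; y* = 10 + 1/7·221.92/12 = 12.6419.
Utility at the optimum: U(238.449, 12.6419) = 119.9002.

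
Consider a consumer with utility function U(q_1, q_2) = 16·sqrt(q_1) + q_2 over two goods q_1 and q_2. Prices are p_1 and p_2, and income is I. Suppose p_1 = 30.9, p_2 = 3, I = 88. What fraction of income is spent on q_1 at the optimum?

Set MRS = p_1/p_2: 8·q_1^(−1/2) = p_1/p_2.
Thus q_1* = (8·p_2/p_1)² — independent of I — with the rest of income spent on q_2.
Plugging in: q_1* = (8·3/30.9)² = 0.6033, q_2* = 23.1197.
Expenditure on q_1: 30.9·0.6033 = 18.6408; share = 0.2118.

share on q_1 = 0.2118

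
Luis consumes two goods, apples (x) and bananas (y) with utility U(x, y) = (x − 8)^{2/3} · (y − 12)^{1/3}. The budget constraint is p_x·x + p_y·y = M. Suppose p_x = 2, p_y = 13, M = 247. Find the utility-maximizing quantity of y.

Let x' = x−8, y' = y−12. MRS = 2·y'/x' = p_x/p_y.
Substituting into the budget: x* = 8 + 2/3·(M − 8·p_x − 12·p_y)/p_x, and y* = 12 + 1/3·(…)/p_y.
Discretionary income = 247 − 8·2 − 12·13 = 75; y* = 12 + 1/3·75/13 = 13.9231.

y* = 13.9231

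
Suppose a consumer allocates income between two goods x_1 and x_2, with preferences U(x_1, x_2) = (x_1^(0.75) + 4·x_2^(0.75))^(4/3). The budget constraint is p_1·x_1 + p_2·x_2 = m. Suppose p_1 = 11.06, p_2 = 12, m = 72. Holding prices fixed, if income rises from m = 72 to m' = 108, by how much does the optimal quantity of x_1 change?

From the CES first-order condition, (1/4)·(x_2/x_1)^(0.25) = p_1/p_2.
Hence x_2/x_1 = (4·p_1/p_2)^(1/(0.25)), i.e. raised to the 4 power.
Substitute x_2 = (x_2/x_1)·x_1 into the budget: x_1* = m/(p_1 + p_2·(x_2/x_1)).
Numerically x_2/x_1 = 184.729174, so x_1* = 72/(11.06 + 12·184.729174) = 0.0323.
At m' = 108: x_1* = 0.0485. Change: 0.0485 − 0.0323 = 0.0162.

Δx_1* = 0.0162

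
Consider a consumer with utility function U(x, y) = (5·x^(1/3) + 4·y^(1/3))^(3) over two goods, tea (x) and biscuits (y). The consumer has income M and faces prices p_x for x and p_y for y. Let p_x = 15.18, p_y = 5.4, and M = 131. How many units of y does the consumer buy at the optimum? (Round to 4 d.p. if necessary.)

y* = 13.2308

MU_x ∝ 5·x^(-2/3), MU_y ∝ 4·y^(-2/3), so MRS = (5/4)·(y/x)^(2/3) = p_x/p_y.
Hence y/x = ((4/5)·p_x/p_y)^(1/(2/3)), i.e. raised to the 1.5 power.
Substitute y = (y/x)·x into the budget: x* = M/(p_x + p_y·(y/x)).
Numerically y/x = 3.3725, so x* = 131/(15.18 + 5.4·3.3725) = 3.9232 and y* = 3.3725·3.9232 = 13.2308.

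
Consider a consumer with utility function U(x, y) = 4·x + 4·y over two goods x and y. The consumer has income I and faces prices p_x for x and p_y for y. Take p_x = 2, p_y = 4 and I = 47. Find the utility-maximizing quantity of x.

Perfect substitutes: compare marginal utility per dollar. 4/p_x vs 4/p_y → 2 vs 1.
x gives more utility per dollar, so spend all income on x: x* = I/p_x, y* = 0.
Numerically: x* = 23.5, y* = 0.

x* = 23.5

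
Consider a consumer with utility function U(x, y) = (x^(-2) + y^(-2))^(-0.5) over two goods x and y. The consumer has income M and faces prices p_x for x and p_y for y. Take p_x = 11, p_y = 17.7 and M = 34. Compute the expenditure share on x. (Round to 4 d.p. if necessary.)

MRS = MU_x/MU_y = (y/x)^(3). Set equal to p_x/p_y.
Hence y/x = (p_x/p_y)^(1/(3)), i.e. raised to the 1/3 power.
Substitute y = (y/x)·x into the budget: x* = M/(p_x + p_y·(y/x)).
Numerically y/x = 0.853375, so x* = 34/(11 + 17.7·0.853375) = 1.3024 and y* = 0.853375·1.3024 = 1.1115.
Expenditure on x: 11·1.3024 = 14.3269; share = 0.4214.

share on x = 0.4214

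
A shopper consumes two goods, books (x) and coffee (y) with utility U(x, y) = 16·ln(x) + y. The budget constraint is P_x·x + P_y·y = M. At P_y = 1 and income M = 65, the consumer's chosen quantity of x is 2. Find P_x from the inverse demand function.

Set MRS = P_x/P_y: (16/x)/1 = P_x/P_y.
So x*(P_x,P_y) = 16·P_y/P_x, independent of income; and y* = (M − 16·P_y)/P_y.
Set x* = 2 in the demand function and solve for P_x: P_x = 8.

P_x = 8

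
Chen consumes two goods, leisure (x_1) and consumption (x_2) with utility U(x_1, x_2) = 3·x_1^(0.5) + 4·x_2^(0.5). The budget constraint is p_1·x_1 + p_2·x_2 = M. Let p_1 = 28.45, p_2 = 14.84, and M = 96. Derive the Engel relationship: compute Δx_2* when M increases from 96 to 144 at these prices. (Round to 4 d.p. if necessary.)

MRS = MU_x_1/MU_x_2 = (3/4)·(x_2/x_1)^(0.5). Set equal to p_1/p_2.
Hence x_2/x_1 = ((4/3)·p_1/p_2)^(1/(0.5)), i.e. raised to the 2 power.
Substitute x_2 = (x_2/x_1)·x_1 into the budget: x_1* = M/(p_1 + p_2·(x_2/x_1)).
Numerically x_2/x_1 = 6.533926, so x_1* = 96/(28.45 + 14.84·6.533926) = 0.7655 and x_2* = 6.533926·0.7655 = 5.0015.
At M' = 144: x_2* = 7.5023. Change: 7.5023 − 5.0015 = 2.5008.

Δx_2* = 2.5008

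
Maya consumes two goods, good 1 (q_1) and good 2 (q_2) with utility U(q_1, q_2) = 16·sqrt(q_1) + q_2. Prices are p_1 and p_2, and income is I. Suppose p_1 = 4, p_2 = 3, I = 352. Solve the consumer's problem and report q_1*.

q_1* = 36

Utility is quasi-linear in q_2; the FOC for q_1 is 8/√q_1 = p_1/p_2.
Thus q_1* = (8·p_2/p_1)² — independent of I — with the rest of income spent on q_2.
Plugging in: q_1* = (8·3/4)² = 36.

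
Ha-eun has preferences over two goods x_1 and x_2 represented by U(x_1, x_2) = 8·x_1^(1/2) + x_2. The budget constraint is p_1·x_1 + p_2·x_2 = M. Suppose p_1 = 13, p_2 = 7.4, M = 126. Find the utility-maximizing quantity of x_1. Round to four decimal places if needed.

x_1* = 5.1844

Utility is quasi-linear in x_2; the FOC for x_1 is 4/√x_1 = p_1/p_2.
Solve: √x_1 = 4·p_2/p_1, so x_1*(p_1,p_2) = (4·p_2/p_1)², and x_2* = (M − p_1·x_1*)/p_2.
Plugging in: x_1* = (4·7.4/13)² = 5.1844.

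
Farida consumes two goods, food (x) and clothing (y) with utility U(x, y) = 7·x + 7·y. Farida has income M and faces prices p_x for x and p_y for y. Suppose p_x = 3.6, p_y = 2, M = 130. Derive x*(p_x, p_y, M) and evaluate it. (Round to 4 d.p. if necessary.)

x* = 0

Perfect substitutes: compare marginal utility per dollar. 7/p_x vs 7/p_y → 1.9444 vs 3.5.
y gives more utility per dollar, so spend all income on y: y* = M/p_y, x* = 0.
Numerically: x* = 0, y* = 65.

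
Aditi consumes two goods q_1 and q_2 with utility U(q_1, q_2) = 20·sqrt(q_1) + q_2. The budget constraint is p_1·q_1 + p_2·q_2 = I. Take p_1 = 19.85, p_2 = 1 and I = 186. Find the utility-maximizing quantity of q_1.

q_1* = 0.2538

Utility is quasi-linear in q_2; the FOC for q_1 is 10/√q_1 = p_1/p_2.
Thus q_1* = (10·p_2/p_1)² — independent of I — with the rest of income spent on q_2.
Plugging in: q_1* = (10·1/19.85)² = 0.2538.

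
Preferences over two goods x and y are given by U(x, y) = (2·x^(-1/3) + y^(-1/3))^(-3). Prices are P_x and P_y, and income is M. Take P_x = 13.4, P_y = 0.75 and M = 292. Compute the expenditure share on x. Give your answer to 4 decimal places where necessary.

MRS = MU_x/MU_y = 2·(y/x)^(4/3). Set equal to P_x/P_y.
Solve for the ratio: y/x = [(1/2)·P_x/P_y]^(0.75).
Substitute y = (y/x)·x into the budget: x* = M/(P_x + P_y·(y/x)).
Numerically y/x = 5.167258, so x* = 292/(13.4 + 0.75·5.167258) = 16.9026 and y* = 5.167258·16.9026 = 87.3401.
Expenditure on x: 13.4·16.9026 = 226.4949; share = 0.7757.

share on x = 0.7757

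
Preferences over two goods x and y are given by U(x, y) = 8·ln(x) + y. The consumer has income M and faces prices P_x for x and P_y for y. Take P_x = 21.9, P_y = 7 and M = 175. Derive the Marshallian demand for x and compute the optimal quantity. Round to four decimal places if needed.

x* = 2.5571

MU_x = 8/x, MU_y = 1. Tangency: 8/x = P_x/P_y.
So x*(P_x,P_y) = 8·P_y/P_x, independent of income; and y* = (M − 8·P_y)/P_y.
At the given prices: x* = 8·7/21.9 = 2.5571.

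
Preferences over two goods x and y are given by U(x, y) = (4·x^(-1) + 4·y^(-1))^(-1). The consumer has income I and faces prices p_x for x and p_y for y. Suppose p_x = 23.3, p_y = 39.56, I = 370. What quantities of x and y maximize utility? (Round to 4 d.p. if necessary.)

MU_x ∝ 4·x^(-2), MU_y ∝ 4·y^(-2), so MRS = (y/x)^(2) = p_x/p_y.
Solve for the ratio: y/x = [p_x/p_y]^(0.5).
With the ratio pinned down, the budget gives x* = I/(p_x + p_y·(y/x)) and y* = (y/x)·x*.
Numerically y/x = 0.76745, so x* = 370/(23.3 + 39.56·0.76745) = 6.8952 and y* = 0.76745·6.8952 = 5.2917.

x* = 6.8952, y* = 5.2917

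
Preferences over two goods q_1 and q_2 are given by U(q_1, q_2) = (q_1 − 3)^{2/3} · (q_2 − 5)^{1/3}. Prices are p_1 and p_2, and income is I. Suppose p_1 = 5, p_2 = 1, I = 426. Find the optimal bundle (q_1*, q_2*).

q_1* = 57.1333, q_2* = 140.3333

Discretionary income = 426 − 3·5 − 5·1 = 406; q_1* = 3 + 2/3·406/5 = 57.1333; q_2* = 5 + 1/3·406/1 = 140.3333.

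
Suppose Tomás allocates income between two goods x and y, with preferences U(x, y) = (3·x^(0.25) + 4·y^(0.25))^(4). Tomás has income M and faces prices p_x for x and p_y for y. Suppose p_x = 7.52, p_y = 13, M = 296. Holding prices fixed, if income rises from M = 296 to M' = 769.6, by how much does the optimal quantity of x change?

Δx* = 28.3335

MRS = MU_x/MU_y = (3/4)·(y/x)^(0.75). Set equal to p_x/p_y.
Hence y/x = ((4/3)·p_x/p_y)^(1/(0.75)), i.e. raised to the 4/3 power.
Substitute y = (y/x)·x into the budget: x* = M/(p_x + p_y·(y/x)).
Numerically y/x = 0.707323, so x* = 296/(7.52 + 13·0.707323) = 17.7084.
At M' = 769.6: x* = 46.0419. Change: 46.0419 − 17.7084 = 28.3335.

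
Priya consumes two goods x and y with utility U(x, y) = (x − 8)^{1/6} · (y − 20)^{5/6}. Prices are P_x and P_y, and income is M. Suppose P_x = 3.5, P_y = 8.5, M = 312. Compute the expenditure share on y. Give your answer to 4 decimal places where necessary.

share on y = 0.8494

Substituting into the budget: x* = 8 + 1/6·(M − 8·P_x − 20·P_y)/P_x, and y* = 20 + 5/6·(…)/P_y.
Discretionary income = 312 − 8·3.5 − 20·8.5 = 114; x* = 8 + 1/6·114/3.5 = 13.4286; y* = 20 + 5/6·114/8.5 = 31.1765.
Expenditure on y: 8.5·31.1765 = 265; share = 0.8494.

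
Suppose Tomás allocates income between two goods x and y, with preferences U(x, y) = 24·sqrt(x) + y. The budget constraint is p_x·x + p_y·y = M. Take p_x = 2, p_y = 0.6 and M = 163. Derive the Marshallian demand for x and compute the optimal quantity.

MU_x = 12/√x, MU_y = 1. Tangency: 12/√x = p_x/p_y.
Solve: √x = 12·p_y/p_x, so x*(p_x,p_y) = (12·p_y/p_x)², and y* = (M − p_x·x*)/p_y.
Plugging in: x* = (12·0.6/2)² = 12.96.

x* = 12.96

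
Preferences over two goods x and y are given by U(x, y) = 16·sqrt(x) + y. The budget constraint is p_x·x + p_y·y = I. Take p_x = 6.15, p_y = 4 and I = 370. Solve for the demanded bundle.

Utility is quasi-linear in y; the FOC for x is 8/√x = p_x/p_y.
Thus x* = (8·p_y/p_x)² — independent of I — with the rest of income spent on y.
Plugging in: x* = (8·4/6.15)² = 27.0738, y* = 50.874.

x* = 27.0738, y* = 50.874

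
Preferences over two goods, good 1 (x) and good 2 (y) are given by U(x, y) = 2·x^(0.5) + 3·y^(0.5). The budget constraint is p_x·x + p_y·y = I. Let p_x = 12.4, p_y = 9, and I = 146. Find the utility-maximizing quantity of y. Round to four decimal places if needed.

MU_x ∝ 2·x^(-0.5), MU_y ∝ 3·y^(-0.5), so MRS = (2/3)·(y/x)^(0.5) = p_x/p_y.
Solve for the ratio: y/x = [(3/2)·p_x/p_y]^(2).
With the ratio pinned down, the budget gives x* = I/(p_x + p_y·(y/x)) and y* = (y/x)·x*.
Numerically y/x = 4.271111, so x* = 146/(12.4 + 9·4.271111) = 2.8718 and y* = 4.271111·2.8718 = 12.2656.

y* = 12.2656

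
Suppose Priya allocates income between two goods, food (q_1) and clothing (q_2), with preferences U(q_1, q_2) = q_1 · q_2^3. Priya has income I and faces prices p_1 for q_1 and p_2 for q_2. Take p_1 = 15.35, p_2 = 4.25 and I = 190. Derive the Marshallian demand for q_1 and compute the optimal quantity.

q_1* = 3.0945

Tangency: MRS = (1/3)·q_2/q_1 = p_1/p_2.
Rearranging, p_2·q_2 = 3·p_1·q_1. Substituting into the budget gives p_1·q_1·(1 + 3) = I.
Demand: q_1*(p_1,p_2,I) = 0.25·I/p_1 and q_2* = 0.75·I/p_2.
At p_1=15.35, p_2=4.25, I=190: q_1* = 0.25·190/15.35 = 3.0945.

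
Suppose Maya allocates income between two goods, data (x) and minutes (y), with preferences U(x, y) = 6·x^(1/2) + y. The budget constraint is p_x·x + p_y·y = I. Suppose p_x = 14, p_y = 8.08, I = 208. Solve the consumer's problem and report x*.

x* = 2.9978

Set MRS = p_x/p_y: 3·x^(−1/2) = p_x/p_y.
Solve: √x = 3·p_y/p_x, so x*(p_x,p_y) = (3·p_y/p_x)², and y* = (I − p_x·x*)/p_y.
Plugging in: x* = (3·8.08/14)² = 2.9978.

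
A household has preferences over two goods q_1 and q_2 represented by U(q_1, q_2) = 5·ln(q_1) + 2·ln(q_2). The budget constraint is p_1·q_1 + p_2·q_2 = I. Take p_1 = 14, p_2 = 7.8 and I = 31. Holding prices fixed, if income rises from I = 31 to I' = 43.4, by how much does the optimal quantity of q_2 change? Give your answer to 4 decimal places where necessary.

Δq_2* = 0.4542

Tangency: MRS = (5/2)·q_2/q_1 = p_1/p_2.
Rearranging, p_2·q_2 = (2/5)·p_1·q_1. Substituting into the budget gives p_1·q_1·(1 + (2/5)) = I.
Demand: q_1*(p_1,p_2,I) = 5/7·I/p_1 and q_2* = 2/7·I/p_2.
At p_1=14, p_2=7.8, I=31: q_2* = 2/7·31/7.8 = 1.1355.
At I' = 43.4: q_2* = 1.5897. Change: 1.5897 − 1.1355 = 0.4542.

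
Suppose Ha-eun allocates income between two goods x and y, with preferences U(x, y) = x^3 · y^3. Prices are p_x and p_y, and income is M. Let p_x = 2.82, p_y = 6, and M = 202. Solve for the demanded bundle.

Tangency: MRS = y/x = p_x/p_y.
So 3·p_y·y = 3·p_x·x; combined with the budget, a share 0.5 of income goes to x.
Demand: x*(p_x,p_y,M) = 0.5·M/p_x and y* = 0.5·M/p_y.
At p_x=2.82, p_y=6, M=202: x* = 0.5·202/2.82 = 35.8156, y* = 16.8333.

x* = 35.8156, y* = 16.8333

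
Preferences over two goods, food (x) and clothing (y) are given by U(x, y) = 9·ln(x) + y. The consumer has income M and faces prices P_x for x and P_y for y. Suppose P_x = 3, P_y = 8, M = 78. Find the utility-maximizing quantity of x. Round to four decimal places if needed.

x* = 24

Set MRS = P_x/P_y: (9/x)/1 = P_x/P_y.
So x*(P_x,P_y) = 9·P_y/P_x, independent of income; and y* = (M − 9·P_y)/P_y.
At the given prices: x* = 9·8/3 = 24.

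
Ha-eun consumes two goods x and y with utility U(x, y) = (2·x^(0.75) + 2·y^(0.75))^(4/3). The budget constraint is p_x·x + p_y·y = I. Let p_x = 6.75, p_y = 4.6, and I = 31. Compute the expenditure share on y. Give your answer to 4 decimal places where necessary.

share on y = 0.7596

MU_x ∝ 2·x^(-0.25), MU_y ∝ 2·y^(-0.25), so MRS = (y/x)^(0.25) = p_x/p_y.
Hence y/x = (p_x/p_y)^(1/(0.25)), i.e. raised to the 4 power.
With the ratio pinned down, the budget gives x* = I/(p_x + p_y·(y/x)) and y* = (y/x)·x*.
Numerically y/x = 4.636431, so x* = 31/(6.75 + 4.6·4.636431) = 1.1041 and y* = 4.636431·1.1041 = 5.119.
Expenditure on y: 4.6·5.119 = 23.5474; share = 0.7596.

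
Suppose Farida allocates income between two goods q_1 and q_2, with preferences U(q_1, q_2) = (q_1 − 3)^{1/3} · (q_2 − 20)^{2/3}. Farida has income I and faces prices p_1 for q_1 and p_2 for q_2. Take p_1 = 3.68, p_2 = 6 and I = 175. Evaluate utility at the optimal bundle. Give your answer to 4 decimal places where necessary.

V = 4.5629

This is Cobb-Douglas in (q_1−3, q_2−20): tangency gives 1/3·p_2·(q_2−20) = 2/3·p_1·(q_1−3).
Substituting into the budget: q_1* = 3 + 1/3·(I − 3·p_1 − 20·p_2)/p_1, and q_2* = 20 + 2/3·(…)/p_2.
Discretionary income = 175 − 3·3.68 − 20·6 = 43.96; q_1* = 3 + 1/3·43.96/3.68 = 6.9819; q_2* = 20 + 2/3·43.96/6 = 24.8844.
Utility at the optimum: U(6.9819, 24.8844) = 4.5629.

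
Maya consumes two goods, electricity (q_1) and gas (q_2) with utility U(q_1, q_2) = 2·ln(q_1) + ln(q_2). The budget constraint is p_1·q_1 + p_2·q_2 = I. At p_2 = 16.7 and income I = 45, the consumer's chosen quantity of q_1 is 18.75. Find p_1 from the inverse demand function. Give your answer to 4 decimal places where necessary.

p_1 = 1.6

The MRS is 2·q_2/q_1. Set MRS = p_1/p_2.
So 2·p_2·q_2 = p_1·q_1; combined with the budget, a share 2/3 of income goes to q_1.
Demand: q_1*(p_1,p_2,I) = 2/3·I/p_1 and q_2* = 1/3·I/p_2.
Set q_1* = 18.75 in the demand function and solve for p_1: p_1 = 1.6.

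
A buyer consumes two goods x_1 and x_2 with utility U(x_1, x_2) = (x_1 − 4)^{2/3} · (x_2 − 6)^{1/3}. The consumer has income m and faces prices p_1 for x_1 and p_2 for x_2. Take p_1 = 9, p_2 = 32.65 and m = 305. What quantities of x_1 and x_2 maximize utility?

After buying the subsistence bundle (4, 6), a share 2/3 of the remaining income goes to x_1: x_1* = 4 + 2/3·(m − 4p_1 − 6p_2)/p_1.
Discretionary income = 305 − 4·9 − 6·32.65 = 73.1; x_1* = 4 + 2/3·73.1/9 = 9.4148; x_2* = 6 + 1/3·73.1/32.65 = 6.7463.

x_1* = 9.4148, x_2* = 6.7463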